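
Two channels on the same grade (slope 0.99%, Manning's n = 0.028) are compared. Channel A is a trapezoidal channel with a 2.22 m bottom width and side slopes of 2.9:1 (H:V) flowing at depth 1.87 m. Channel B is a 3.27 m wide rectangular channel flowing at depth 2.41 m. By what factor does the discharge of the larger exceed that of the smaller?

1.9

Channel A: With bottom width b = 2.22 m and side slope z = 2.9: A = (b + zy)y = (2.22 + 2.9×1.87)×1.87 = 14.29 m²; P = b + 2y√(1+z²) = 2.22 + 2×1.87×3.068 = 13.69 m. Hydraulic radius R = A/P = 14.29/13.69 = 1.044 m. Q_A = (1/0.028)·14.29·1.044^(2/3)·√0.0099 = 52.26 m³/s.
Channel B: Flow area A = b·y = 3.27 × 2.41 = 7.881 m². Wetted perimeter P = b + 2y = 3.27 + 2×2.41 = 8.09 m. Hydraulic radius R = A/P = 7.881/8.09 = 0.9741 m. Q_B = (1/0.028)·7.881·0.9741^(2/3)·√0.0099 = 27.52 m³/s.
The larger discharge is 52.26 m³/s and the smaller is 27.52 m³/s; the ratio is 1.9.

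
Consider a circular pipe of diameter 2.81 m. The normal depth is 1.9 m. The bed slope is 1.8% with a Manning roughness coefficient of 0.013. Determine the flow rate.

Q = 40.4 m³/s

For a circular section of diameter D = 2.81 m at depth y = 1.9 m, the central angle is θ = 2 arccos(1 − 2y/D) = 3.862 rad. Then A = (D²/8)(θ − sin θ) = 4.462 m² and P = Dθ/2 = 5.426 m.
Hydraulic radius R = A/P = 4.462/5.426 = 0.8225 m.
Manning's equation: Q = (1/n) A R^(2/3) S^(1/2) = (1/0.013) × 4.462 × 0.8225^(2/3) × 0.018^(1/2) = 40.4 m³/s.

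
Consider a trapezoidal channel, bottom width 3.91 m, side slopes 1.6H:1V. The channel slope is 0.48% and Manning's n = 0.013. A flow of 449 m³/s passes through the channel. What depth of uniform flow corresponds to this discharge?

y_n = 4.38 m

Manning's equation rearranged: A R^(2/3) = nQ / (1·√S) = 0.013 × 449 / (√0.0048) = 84.25.
Trying y = 5.46 m: A R^(2/3) = 137.7 — high.
Trying y = 3.45 m: A R^(2/3) = 50.29 — low.
Trying y = 4.38 m: A R^(2/3) = 84.28 — close enough.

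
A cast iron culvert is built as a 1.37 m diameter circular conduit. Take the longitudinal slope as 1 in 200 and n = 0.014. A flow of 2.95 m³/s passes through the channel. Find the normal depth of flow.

Manning's equation rearranged: A R^(2/3) = nQ / (1·√S) = 0.014 × 2.95 / (√0.005) = 0.5841.
At y = 0.659 m: A R^(2/3) = 0.3377 — short.
At y = 1.19 m: A R^(2/3) = 0.7548 — over.
At y = 0.935 m: A R^(2/3) = 0.5841 — close enough.

y_n = 0.935 m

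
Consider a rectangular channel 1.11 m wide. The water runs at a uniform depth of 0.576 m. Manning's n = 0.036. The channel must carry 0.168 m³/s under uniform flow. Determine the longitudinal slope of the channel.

Flow area A = b·y = 1.11 × 0.576 = 0.6394 m². Wetted perimeter P = b + 2y = 1.11 + 2×0.576 = 2.262 m.
Hydraulic radius R = A/P = 0.6394/2.262 = 0.2827 m.
From Manning's equation, S = [nQ / (1 A R^(2/3))]² = [0.036 × 0.168 / (1 × 0.6394 × 0.2827^(2/3))]² = 0.000482.

S = 0.000482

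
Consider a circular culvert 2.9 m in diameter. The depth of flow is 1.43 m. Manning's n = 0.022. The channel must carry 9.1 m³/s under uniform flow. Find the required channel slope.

S = 0.00592

For a circular section of diameter D = 2.9 m at depth y = 1.43 m, the central angle is θ = 2 arccos(1 − 2y/D) = 3.114 rad. Then A = (D²/8)(θ − sin θ) = 3.245 m² and P = Dθ/2 = 4.515 m.
Hydraulic radius R = A/P = 3.245/4.515 = 0.7186 m.
From Manning's equation, S = [nQ / (1 A R^(2/3))]² = [0.022 × 9.1 / (1 × 3.245 × 0.7186^(2/3))]² = 0.00592.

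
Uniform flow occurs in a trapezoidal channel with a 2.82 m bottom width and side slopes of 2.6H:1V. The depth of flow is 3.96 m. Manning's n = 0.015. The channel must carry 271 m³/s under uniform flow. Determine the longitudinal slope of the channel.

S = 0.0023

With bottom width b = 2.82 m and side slope z = 2.6: A = (b + zy)y = (2.82 + 2.6×3.96)×3.96 = 51.94 m²; P = b + 2y√(1+z²) = 2.82 + 2×3.96×2.786 = 24.88 m.
Hydraulic radius R = A/P = 51.94/24.88 = 2.087 m.
From Manning's equation, S = [nQ / (1 A R^(2/3))]² = [0.015 × 271 / (1 × 51.94 × 2.087^(2/3))]² = 0.0023.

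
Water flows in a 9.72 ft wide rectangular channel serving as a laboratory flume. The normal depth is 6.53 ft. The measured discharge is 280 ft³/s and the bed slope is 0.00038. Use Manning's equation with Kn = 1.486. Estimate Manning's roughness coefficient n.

n = 0.013

Flow area A = b·y = 9.72 × 6.53 = 63.47 ft². Wetted perimeter P = b + 2y = 9.72 + 2×6.53 = 22.78 ft.
Hydraulic radius R = A/P = 63.47/22.78 = 2.786 ft.
Rearranging Manning's equation: n = (1.486/Q) A R^(2/3) S^(1/2) = (1.486/280) × 63.47 × 2.786^(2/3) × √0.00038 = 0.013.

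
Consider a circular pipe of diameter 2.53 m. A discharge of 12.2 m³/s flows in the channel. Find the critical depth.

At critical depth, Q² T / (g A³) = 1, i.e. A³/T = Q²/g = 12.2²/9.81 = 15.17.
Try y = 1.14 m: A³/T = 4.217 — low.
Try y = 1.86 m: A³/T = 27.84 — high.
Try y = 1.59 m: A³/T = 15.06 — ≈ 15.17.

y_c = 1.59 m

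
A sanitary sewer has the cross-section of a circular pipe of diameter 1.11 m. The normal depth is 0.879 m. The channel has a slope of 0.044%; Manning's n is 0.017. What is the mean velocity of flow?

For a circular section of diameter D = 1.11 m at depth y = 0.879 m, the central angle is θ = 2 arccos(1 − 2y/D) = 4.388 rad. Then A = (D²/8)(θ − sin θ) = 0.8219 m² and P = Dθ/2 = 2.436 m.
Hydraulic radius R = A/P = 0.8219/2.436 = 0.3374 m.
From Manning's equation, V = (1/n) R^(2/3) S^(1/2) = (1/0.017) × 0.3374^(2/3) × 0.00044^(1/2) = 0.598 m/s.

V = 0.598 m/s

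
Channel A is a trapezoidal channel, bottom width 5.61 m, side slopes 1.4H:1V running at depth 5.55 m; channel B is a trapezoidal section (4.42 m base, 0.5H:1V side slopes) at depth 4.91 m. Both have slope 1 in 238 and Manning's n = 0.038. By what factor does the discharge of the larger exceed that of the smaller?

2.72

Channel A: With bottom width b = 5.61 m and side slope z = 1.4: A = (b + zy)y = (5.61 + 1.4×5.55)×5.55 = 74.26 m²; P = b + 2y√(1+z²) = 5.61 + 2×5.55×1.72 = 24.71 m. Hydraulic radius R = A/P = 74.26/24.71 = 3.006 m. Q_A = (1/0.038)·74.26·3.006^(2/3)·√0.004202 = 263.8 m³/s.
Channel B: With bottom width b = 4.42 m and side slope z = 0.5: A = (b + zy)y = (4.42 + 0.5×4.91)×4.91 = 33.76 m²; P = b + 2y√(1+z²) = 4.42 + 2×4.91×1.118 = 15.4 m. Hydraulic radius R = A/P = 33.76/15.4 = 2.192 m. Q_B = (1/0.038)·33.76·2.192^(2/3)·√0.004202 = 97.17 m³/s.
The larger discharge is 263.8 m³/s and the smaller is 97.17 m³/s; the ratio is 2.72.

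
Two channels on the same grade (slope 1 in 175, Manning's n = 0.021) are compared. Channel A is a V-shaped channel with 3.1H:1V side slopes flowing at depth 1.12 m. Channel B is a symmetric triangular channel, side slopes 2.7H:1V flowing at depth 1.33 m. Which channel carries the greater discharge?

channel B

Channel A: For a triangular section with side slope z = 3.1: A = zy² = 3.1×1.12² = 3.889 m²; P = 2y√(1+z²) = 2×1.12×3.257 = 7.296 m. Hydraulic radius R = A/P = 3.889/7.296 = 0.533 m. Q_A = (1/0.021)·3.889·0.533^(2/3)·√0.005714 = 9.201 m³/s.
Channel B: For a triangular section with side slope z = 2.7: A = zy² = 2.7×1.33² = 4.776 m²; P = 2y√(1+z²) = 2×1.33×2.879 = 7.659 m. Hydraulic radius R = A/P = 4.776/7.659 = 0.6236 m. Q_B = (1/0.021)·4.776·0.6236^(2/3)·√0.005714 = 12.55 m³/s.
Q_A = 9.201 m³/s vs Q_B = 12.55 m³/s, so channel B carries more.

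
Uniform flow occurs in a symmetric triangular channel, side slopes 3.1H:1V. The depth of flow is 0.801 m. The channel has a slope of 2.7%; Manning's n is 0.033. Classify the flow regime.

For a triangular section with side slope z = 3.1: A = zy² = 3.1×0.801² = 1.989 m²; P = 2y√(1+z²) = 2×0.801×3.257 = 5.218 m.
Hydraulic radius R = A/P = 1.989/5.218 = 0.3812 m.
V = (1/n) R^(2/3) √S = (1/0.033) × 0.3812^(2/3) × √0.027 = 2.618 m/s. Hydraulic depth D_h = A/T = 1.989/4.966 = 0.4005 m.
Froude number Fr = V/√(g·D_h) = 2.618/√(9.81×0.4005) = 1.32, which is greater than 1, so the flow is supercritical.

supercritical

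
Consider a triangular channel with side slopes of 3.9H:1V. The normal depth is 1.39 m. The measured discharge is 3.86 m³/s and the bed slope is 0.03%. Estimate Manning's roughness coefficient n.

n = 0.026

For a triangular section with side slope z = 3.9: A = zy² = 3.9×1.39² = 7.535 m²; P = 2y√(1+z²) = 2×1.39×4.026 = 11.19 m.
Hydraulic radius R = A/P = 7.535/11.19 = 0.6732 m.
Rearranging Manning's equation: n = (1/Q) A R^(2/3) S^(1/2) = (1/3.86) × 7.535 × 0.6732^(2/3) × √0.0003 = 0.026.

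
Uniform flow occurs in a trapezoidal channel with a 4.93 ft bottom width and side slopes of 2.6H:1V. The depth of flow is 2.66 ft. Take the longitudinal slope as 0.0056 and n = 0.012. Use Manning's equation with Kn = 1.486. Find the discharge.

Q = 399 ft³/s

With bottom width b = 4.93 ft and side slope z = 2.6: A = (b + zy)y = (4.93 + 2.6×2.66)×2.66 = 31.51 ft²; P = b + 2y√(1+z²) = 4.93 + 2×2.66×2.786 = 19.75 ft.
Hydraulic radius R = A/P = 31.51/19.75 = 1.595 ft.
Manning's equation: Q = (1.486/n) A R^(2/3) S^(1/2) = (1.486/0.012) × 31.51 × 1.595^(2/3) × 0.0056^(1/2) = 399 ft³/s.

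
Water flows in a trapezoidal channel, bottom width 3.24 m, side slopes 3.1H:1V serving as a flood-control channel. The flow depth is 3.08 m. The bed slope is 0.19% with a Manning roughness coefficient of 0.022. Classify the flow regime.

subcritical

With bottom width b = 3.24 m and side slope z = 3.1: A = (b + zy)y = (3.24 + 3.1×3.08)×3.08 = 39.39 m²; P = b + 2y√(1+z²) = 3.24 + 2×3.08×3.257 = 23.3 m.
Hydraulic radius R = A/P = 39.39/23.3 = 1.69 m.
V = (1/n) R^(2/3) √S = (1/0.022) × 1.69^(2/3) × √0.0019 = 2.811 m/s. Hydraulic depth D_h = A/T = 39.39/22.34 = 1.763 m.
Froude number Fr = V/√(g·D_h) = 2.811/√(9.81×1.763) = 0.676, which is less than 1, so the flow is subcritical.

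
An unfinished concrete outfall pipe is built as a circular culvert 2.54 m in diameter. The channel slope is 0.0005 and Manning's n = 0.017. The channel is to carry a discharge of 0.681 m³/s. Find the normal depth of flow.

Manning's equation rearranged: A R^(2/3) = nQ / (1·√S) = 0.017 × 0.681 / (√0.0005) = 0.5177.
Try y = 0.448 m: A R^(2/3) = 0.2538 — low.
Try y = 0.723 m: A R^(2/3) = 0.6619 — high.
Try y = 0.638 m: A R^(2/3) = 0.5176 — matches.

y_n = 0.638 m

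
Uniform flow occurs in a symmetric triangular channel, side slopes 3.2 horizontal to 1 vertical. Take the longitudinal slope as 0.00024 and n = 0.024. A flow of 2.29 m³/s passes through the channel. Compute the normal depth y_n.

Manning's equation rearranged: A R^(2/3) = nQ / (1·√S) = 0.024 × 2.29 / (√0.00024) = 3.548.
At y = 1.59 m: A R^(2/3) = 6.73 — over.
At y = 0.97 m: A R^(2/3) = 1.802 — short.
At y = 1.25 m: A R^(2/3) = 3.543 — close enough.

y_n = 1.25 m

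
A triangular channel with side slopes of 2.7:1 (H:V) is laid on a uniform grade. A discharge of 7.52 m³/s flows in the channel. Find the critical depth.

y_c = 1.1 m

At critical depth, Q² T / (g A³) = 1, i.e. A³/T = Q²/g = 7.52²/9.81 = 5.765.
Try y = 1.39 m: A³/T = 18.91 — over.
Try y = 0.771 m: A³/T = 0.993 — short.
Try y = 1.1 m: A³/T = 5.87 — ≈ 5.765.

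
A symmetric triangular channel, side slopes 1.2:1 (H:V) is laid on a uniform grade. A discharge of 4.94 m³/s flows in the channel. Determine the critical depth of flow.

y_c = 1.28 m

At critical depth, Q² T / (g A³) = 1, i.e. A³/T = Q²/g = 4.94²/9.81 = 2.488.
At y = 1.47 m: A³/T = 4.942 — high.
At y = 1.28 m: A³/T = 2.474 — ≈ 2.488.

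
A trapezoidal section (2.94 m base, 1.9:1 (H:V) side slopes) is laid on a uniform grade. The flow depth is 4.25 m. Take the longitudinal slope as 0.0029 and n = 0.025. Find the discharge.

Q = 171 m³/s

With bottom width b = 2.94 m and side slope z = 1.9: A = (b + zy)y = (2.94 + 1.9×4.25)×4.25 = 46.81 m²; P = b + 2y√(1+z²) = 2.94 + 2×4.25×2.147 = 21.19 m.
Hydraulic radius R = A/P = 46.81/21.19 = 2.209 m.
Manning's equation: Q = (1/n) A R^(2/3) S^(1/2) = (1/0.025) × 46.81 × 2.209^(2/3) × 0.0029^(1/2) = 171 m³/s.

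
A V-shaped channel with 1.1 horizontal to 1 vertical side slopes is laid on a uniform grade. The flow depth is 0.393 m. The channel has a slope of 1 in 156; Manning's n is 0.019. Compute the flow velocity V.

For a triangular section with side slope z = 1.1: A = zy² = 1.1×0.393² = 0.1699 m²; P = 2y√(1+z²) = 2×0.393×1.487 = 1.168 m.
Hydraulic radius R = A/P = 0.1699/1.168 = 0.1454 m.
From Manning's equation, V = (1/n) R^(2/3) S^(1/2) = (1/0.019) × 0.1454^(2/3) × 0.00641^(1/2) = 1.17 m/s.

V = 1.17 m/s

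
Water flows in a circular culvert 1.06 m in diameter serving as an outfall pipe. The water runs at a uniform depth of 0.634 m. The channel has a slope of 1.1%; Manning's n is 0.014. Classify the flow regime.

For a circular section of diameter D = 1.06 m at depth y = 0.634 m, the central angle is θ = 2 arccos(1 − 2y/D) = 3.537 rad. Then A = (D²/8)(θ − sin θ) = 0.5508 m² and P = Dθ/2 = 1.874 m.
Hydraulic radius R = A/P = 0.5508/1.874 = 0.2938 m.
V = (1/n) R^(2/3) √S = (1/0.014) × 0.2938^(2/3) × √0.011 = 3.311 m/s. Hydraulic depth D_h = A/T = 0.5508/1.039 = 0.5299 m.
Froude number Fr = V/√(g·D_h) = 3.311/√(9.81×0.5299) = 1.45, which is greater than 1, so the flow is supercritical.

supercritical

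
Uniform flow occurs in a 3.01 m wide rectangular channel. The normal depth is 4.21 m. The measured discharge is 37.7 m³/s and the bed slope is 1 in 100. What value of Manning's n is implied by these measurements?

Flow area A = b·y = 3.01 × 4.21 = 12.67 m². Wetted perimeter P = b + 2y = 3.01 + 2×4.21 = 11.43 m.
Hydraulic radius R = A/P = 12.67/11.43 = 1.109 m.
Rearranging Manning's equation: n = (1/Q) A R^(2/3) S^(1/2) = (1/37.7) × 12.67 × 1.109^(2/3) × √0.01 = 0.036.

n = 0.036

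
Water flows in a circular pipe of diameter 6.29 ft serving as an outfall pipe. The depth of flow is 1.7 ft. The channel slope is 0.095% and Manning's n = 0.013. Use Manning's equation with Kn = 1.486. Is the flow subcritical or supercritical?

For a circular section of diameter D = 6.29 ft at depth y = 1.7 ft, the central angle is θ = 2 arccos(1 − 2y/D) = 2.187 rad. Then A = (D²/8)(θ − sin θ) = 6.779 ft² and P = Dθ/2 = 6.878 ft.
Hydraulic radius R = A/P = 6.779/6.878 = 0.9856 ft.
V = (1.486/n) R^(2/3) √S = (1.486/0.013) × 0.9856^(2/3) × √0.00095 = 3.489 ft/s. Hydraulic depth D_h = A/T = 6.779/5.587 = 1.213 ft.
Froude number Fr = V/√(g·D_h) = 3.489/√(32.2×1.213) = 0.558, which is less than 1, so the flow is subcritical.

subcritical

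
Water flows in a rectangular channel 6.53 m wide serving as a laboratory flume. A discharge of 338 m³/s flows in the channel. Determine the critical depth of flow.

y_c = 6.49 m

For a rectangular channel, critical depth y_c = (q²/g)^(1/3) where q = Q/b = 338/6.53 = 51.76 m²/s.
So y_c = (51.76²/9.81)^(1/3) = 6.49 m.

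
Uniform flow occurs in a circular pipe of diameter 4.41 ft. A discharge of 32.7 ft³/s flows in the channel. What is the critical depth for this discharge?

At critical depth, Q² T / (g A³) = 1, i.e. A³/T = Q²/g = 32.7²/32.2 = 33.21.
Trying y = 1.83 ft: A³/T = 49.49 — over.
Trying y = 1.27 ft: A³/T = 12.09 — short.
Trying y = 1.65 ft: A³/T = 33.25 — close enough.

y_c = 1.65 ft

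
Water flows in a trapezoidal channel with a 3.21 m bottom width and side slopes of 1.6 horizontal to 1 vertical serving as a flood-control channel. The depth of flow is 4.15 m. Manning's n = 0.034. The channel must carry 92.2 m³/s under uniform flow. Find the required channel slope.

With bottom width b = 3.21 m and side slope z = 1.6: A = (b + zy)y = (3.21 + 1.6×4.15)×4.15 = 40.88 m²; P = b + 2y√(1+z²) = 3.21 + 2×4.15×1.887 = 18.87 m.
Hydraulic radius R = A/P = 40.88/18.87 = 2.166 m.
From Manning's equation, S = [nQ / (1 A R^(2/3))]² = [0.034 × 92.2 / (1 × 40.88 × 2.166^(2/3))]² = 0.0021.

S = 0.0021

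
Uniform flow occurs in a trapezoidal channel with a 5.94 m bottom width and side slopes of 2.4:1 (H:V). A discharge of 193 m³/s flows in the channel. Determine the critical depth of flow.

At critical depth, Q² T / (g A³) = 1, i.e. A³/T = Q²/g = 193²/9.81 = 3797.
Trying y = 2.56 m: A³/T = 1624 — low.
Trying y = 3.97 m: A³/T = 9264 — high.
Trying y = 3.18 m: A³/T = 3791 — matches.

y_c = 3.18 m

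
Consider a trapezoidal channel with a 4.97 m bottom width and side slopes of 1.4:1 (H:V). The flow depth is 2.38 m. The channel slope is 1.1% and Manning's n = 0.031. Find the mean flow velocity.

With bottom width b = 4.97 m and side slope z = 1.4: A = (b + zy)y = (4.97 + 1.4×2.38)×2.38 = 19.76 m²; P = b + 2y√(1+z²) = 4.97 + 2×2.38×1.72 = 13.16 m.
Hydraulic radius R = A/P = 19.76/13.16 = 1.501 m.
From Manning's equation, V = (1/n) R^(2/3) S^(1/2) = (1/0.031) × 1.501^(2/3) × 0.011^(1/2) = 4.44 m/s.

V = 4.44 m/s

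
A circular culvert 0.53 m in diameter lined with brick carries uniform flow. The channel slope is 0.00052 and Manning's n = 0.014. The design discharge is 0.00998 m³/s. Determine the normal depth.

y_n = 0.117 m

Manning's equation rearranged: A R^(2/3) = nQ / (1·√S) = 0.014 × 0.00998 / (√0.00052) = 0.006127.
Try y = 0.138 m: A R^(2/3) = 0.008512 — high.
Try y = 0.104 m: A R^(2/3) = 0.004831 — low.
Try y = 0.117 m: A R^(2/3) = 0.006128 — ≈ 0.006127.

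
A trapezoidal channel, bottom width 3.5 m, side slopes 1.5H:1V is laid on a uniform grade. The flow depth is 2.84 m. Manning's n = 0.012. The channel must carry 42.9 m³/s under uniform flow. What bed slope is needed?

S = 0.000291

With bottom width b = 3.5 m and side slope z = 1.5: A = (b + zy)y = (3.5 + 1.5×2.84)×2.84 = 22.04 m²; P = b + 2y√(1+z²) = 3.5 + 2×2.84×1.803 = 13.74 m.
Hydraulic radius R = A/P = 22.04/13.74 = 1.604 m.
From Manning's equation, S = [nQ / (1 A R^(2/3))]² = [0.012 × 42.9 / (1 × 22.04 × 1.604^(2/3))]² = 0.000291.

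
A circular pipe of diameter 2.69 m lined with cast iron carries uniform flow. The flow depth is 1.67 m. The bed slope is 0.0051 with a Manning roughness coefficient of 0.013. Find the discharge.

For a circular section of diameter D = 2.69 m at depth y = 1.67 m, the central angle is θ = 2 arccos(1 − 2y/D) = 3.63 rad. Then A = (D²/8)(θ − sin θ) = 3.707 m² and P = Dθ/2 = 4.882 m.
Hydraulic radius R = A/P = 3.707/4.882 = 0.7594 m.
Manning's equation: Q = (1/n) A R^(2/3) S^(1/2) = (1/0.013) × 3.707 × 0.7594^(2/3) × 0.0051^(1/2) = 17 m³/s.

Q = 17 m³/s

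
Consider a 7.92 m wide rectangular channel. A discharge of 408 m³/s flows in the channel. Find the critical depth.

y_c = 6.47 m

For a rectangular channel, critical depth y_c = (q²/g)^(1/3) where q = Q/b = 408/7.92 = 51.52 m²/s.
So y_c = (51.52²/9.81)^(1/3) = 6.47 m.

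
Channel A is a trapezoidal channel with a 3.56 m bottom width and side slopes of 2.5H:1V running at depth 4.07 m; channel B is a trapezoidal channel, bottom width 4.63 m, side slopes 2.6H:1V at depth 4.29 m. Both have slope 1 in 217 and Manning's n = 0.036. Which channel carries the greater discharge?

Channel A: With bottom width b = 3.56 m and side slope z = 2.5: A = (b + zy)y = (3.56 + 2.5×4.07)×4.07 = 55.9 m²; P = b + 2y√(1+z²) = 3.56 + 2×4.07×2.693 = 25.48 m. Hydraulic radius R = A/P = 55.9/25.48 = 2.194 m. Q_A = (1/0.036)·55.9·2.194^(2/3)·√0.004608 = 178 m³/s.
Channel B: With bottom width b = 4.63 m and side slope z = 2.6: A = (b + zy)y = (4.63 + 2.6×4.29)×4.29 = 67.71 m²; P = b + 2y√(1+z²) = 4.63 + 2×4.29×2.786 = 28.53 m. Hydraulic radius R = A/P = 67.71/28.53 = 2.373 m. Q_B = (1/0.036)·67.71·2.373^(2/3)·√0.004608 = 227.2 m³/s.
Q_A = 178 m³/s vs Q_B = 227.2 m³/s, so channel B carries more.

channel B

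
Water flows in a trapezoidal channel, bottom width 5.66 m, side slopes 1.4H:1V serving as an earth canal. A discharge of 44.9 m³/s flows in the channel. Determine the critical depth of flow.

y_c = 1.61 m

At critical depth, Q² T / (g A³) = 1, i.e. A³/T = Q²/g = 44.9²/9.81 = 205.5.
Try y = 1.84 m: A³/T = 321.9 — over.
Try y = 1.25 m: A³/T = 86.75 — short.
Try y = 1.61 m: A³/T = 203.4 — ≈ 205.5.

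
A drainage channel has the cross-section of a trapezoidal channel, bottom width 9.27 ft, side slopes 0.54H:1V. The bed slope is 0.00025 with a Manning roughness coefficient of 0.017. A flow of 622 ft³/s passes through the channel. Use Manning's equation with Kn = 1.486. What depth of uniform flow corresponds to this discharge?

Manning's equation rearranged: A R^(2/3) = nQ / (1.486·√S) = 0.017 × 622 / (1.486 × √0.00025) = 450.
At y = 9.51 ft: A R^(2/3) = 369.8 — low.
At y = 11.6 ft: A R^(2/3) = 530.9 — high.
At y = 10.6 ft: A R^(2/3) = 450 — close enough.

y_n = 10.6 ft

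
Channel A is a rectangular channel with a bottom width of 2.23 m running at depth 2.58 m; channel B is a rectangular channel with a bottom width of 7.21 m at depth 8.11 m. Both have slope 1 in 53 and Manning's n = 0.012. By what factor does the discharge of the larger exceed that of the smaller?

22.1

Channel A: Flow area A = b·y = 2.23 × 2.58 = 5.753 m². Wetted perimeter P = b + 2y = 2.23 + 2×2.58 = 7.39 m. Hydraulic radius R = A/P = 5.753/7.39 = 0.7785 m. Q_A = (1/0.012)·5.753·0.7785^(2/3)·√0.01887 = 55.73 m³/s.
Channel B: Flow area A = b·y = 7.21 × 8.11 = 58.47 m². Wetted perimeter P = b + 2y = 7.21 + 2×8.11 = 23.43 m. Hydraulic radius R = A/P = 58.47/23.43 = 2.496 m. Q_B = (1/0.012)·58.47·2.496^(2/3)·√0.01887 = 1231 m³/s.
The larger discharge is 1231 m³/s and the smaller is 55.73 m³/s; the ratio is 22.1.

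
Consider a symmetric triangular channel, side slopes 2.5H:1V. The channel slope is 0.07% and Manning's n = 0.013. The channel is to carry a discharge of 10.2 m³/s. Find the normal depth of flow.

y_n = 1.57 m

Manning's equation rearranged: A R^(2/3) = nQ / (1·√S) = 0.013 × 10.2 / (√0.0007) = 5.012.
Try y = 1.15 m: A R^(2/3) = 2.176 — too small.
Try y = 1.74 m: A R^(2/3) = 6.565 — too large.
Try y = 1.57 m: A R^(2/3) = 4.991 — ≈ 5.012.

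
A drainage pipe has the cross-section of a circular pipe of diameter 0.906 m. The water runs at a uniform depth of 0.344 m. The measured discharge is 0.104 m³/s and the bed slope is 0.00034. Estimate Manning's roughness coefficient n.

n = 0.013

For a circular section of diameter D = 0.906 m at depth y = 0.344 m, the central angle is θ = 2 arccos(1 − 2y/D) = 2.656 rad. Then A = (D²/8)(θ − sin θ) = 0.2245 m² and P = Dθ/2 = 1.203 m.
Hydraulic radius R = A/P = 0.2245/1.203 = 0.1867 m.
Rearranging Manning's equation: n = (1/Q) A R^(2/3) S^(1/2) = (1/0.104) × 0.2245 × 0.1867^(2/3) × √0.00034 = 0.013.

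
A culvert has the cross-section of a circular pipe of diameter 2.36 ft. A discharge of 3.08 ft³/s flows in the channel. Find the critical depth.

At critical depth, Q² T / (g A³) = 1, i.e. A³/T = Q²/g = 3.08²/32.2 = 0.2946.
Trying y = 0.696 ft: A³/T = 0.5817 — high.
Trying y = 0.45 ft: A³/T = 0.1061 — low.
Trying y = 0.584 ft: A³/T = 0.2941 — matches.

y_c = 0.584 ft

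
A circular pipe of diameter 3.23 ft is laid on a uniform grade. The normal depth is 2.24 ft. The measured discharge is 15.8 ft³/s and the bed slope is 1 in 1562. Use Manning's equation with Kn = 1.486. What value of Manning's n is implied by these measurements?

n = 0.014

For a circular section of diameter D = 3.23 ft at depth y = 2.24 ft, the central angle is θ = 2 arccos(1 − 2y/D) = 3.936 rad. Then A = (D²/8)(θ − sin θ) = 6.064 ft² and P = Dθ/2 = 6.357 ft.
Hydraulic radius R = A/P = 6.064/6.357 = 0.9539 ft.
Rearranging Manning's equation: n = (1.486/Q) A R^(2/3) S^(1/2) = (1.486/15.8) × 6.064 × 0.9539^(2/3) × √0.0006402 = 0.014.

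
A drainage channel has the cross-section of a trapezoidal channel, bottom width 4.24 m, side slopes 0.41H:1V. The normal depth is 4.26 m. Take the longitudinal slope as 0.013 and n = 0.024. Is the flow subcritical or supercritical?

With bottom width b = 4.24 m and side slope z = 0.41: A = (b + zy)y = (4.24 + 0.41×4.26)×4.26 = 25.5 m²; P = b + 2y√(1+z²) = 4.24 + 2×4.26×1.081 = 13.45 m.
Hydraulic radius R = A/P = 25.5/13.45 = 1.896 m.
V = (1/n) R^(2/3) √S = (1/0.024) × 1.896^(2/3) × √0.013 = 7.279 m/s. Hydraulic depth D_h = A/T = 25.5/7.733 = 3.298 m.
Froude number Fr = V/√(g·D_h) = 7.279/√(9.81×3.298) = 1.28, which is greater than 1, so the flow is supercritical.

supercritical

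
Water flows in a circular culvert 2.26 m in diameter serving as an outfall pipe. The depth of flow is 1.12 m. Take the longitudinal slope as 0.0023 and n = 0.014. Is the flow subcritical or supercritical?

subcritical

For a circular section of diameter D = 2.26 m at depth y = 1.12 m, the central angle is θ = 2 arccos(1 − 2y/D) = 3.124 rad. Then A = (D²/8)(θ − sin θ) = 1.983 m² and P = Dθ/2 = 3.53 m.
Hydraulic radius R = A/P = 1.983/3.53 = 0.5618 m.
V = (1/n) R^(2/3) √S = (1/0.014) × 0.5618^(2/3) × √0.0023 = 2.332 m/s. Hydraulic depth D_h = A/T = 1.983/2.26 = 0.8775 m.
Froude number Fr = V/√(g·D_h) = 2.332/√(9.81×0.8775) = 0.795, which is less than 1, so the flow is subcritical.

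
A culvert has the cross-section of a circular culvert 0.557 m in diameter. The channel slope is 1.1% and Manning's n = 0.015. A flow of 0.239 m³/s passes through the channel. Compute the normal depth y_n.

Manning's equation rearranged: A R^(2/3) = nQ / (1·√S) = 0.015 × 0.239 / (√0.011) = 0.03418.
At y = 0.201 m: A R^(2/3) = 0.01823 — short.
At y = 0.354 m: A R^(2/3) = 0.04794 — over.
At y = 0.286 m: A R^(2/3) = 0.03423 — close enough.

y_n = 0.286 m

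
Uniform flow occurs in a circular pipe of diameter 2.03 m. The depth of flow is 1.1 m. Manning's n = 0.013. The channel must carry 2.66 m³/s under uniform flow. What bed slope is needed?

For a circular section of diameter D = 2.03 m at depth y = 1.1 m, the central angle is θ = 2 arccos(1 − 2y/D) = 3.309 rad. Then A = (D²/8)(θ − sin θ) = 1.791 m² and P = Dθ/2 = 3.359 m.
Hydraulic radius R = A/P = 1.791/3.359 = 0.5331 m.
From Manning's equation, S = [nQ / (1 A R^(2/3))]² = [0.013 × 2.66 / (1 × 1.791 × 0.5331^(2/3))]² = 0.000863.

S = 0.000863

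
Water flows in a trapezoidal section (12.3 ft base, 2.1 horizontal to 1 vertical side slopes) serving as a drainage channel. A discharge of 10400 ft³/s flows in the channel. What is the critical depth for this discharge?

At critical depth, Q² T / (g A³) = 1, i.e. A³/T = Q²/g = 10400²/32.2 = 3359000.
Try y = 11.7 ft: A³/T = 1307000 — low.
Try y = 14.6 ft: A³/T = 3352000 — ≈ 3359000.

y_c = 14.6 ft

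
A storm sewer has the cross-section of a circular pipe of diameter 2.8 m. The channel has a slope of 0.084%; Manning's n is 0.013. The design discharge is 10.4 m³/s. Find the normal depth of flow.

y_n = 2.2 m

Manning's equation rearranged: A R^(2/3) = nQ / (1·√S) = 0.013 × 10.4 / (√0.00084) = 4.665.
At y = 2.6 m: A R^(2/3) = 5.219 — too large.
At y = 2.2 m: A R^(2/3) = 4.659 — ≈ 4.665.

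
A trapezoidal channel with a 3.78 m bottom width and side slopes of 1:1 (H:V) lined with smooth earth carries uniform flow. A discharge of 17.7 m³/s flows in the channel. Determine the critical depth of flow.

y_c = 1.17 m

At critical depth, Q² T / (g A³) = 1, i.e. A³/T = Q²/g = 17.7²/9.81 = 31.94.
At y = 0.958 m: A³/T = 16.42 — short.
At y = 1.17 m: A³/T = 31.74 — ≈ 31.94.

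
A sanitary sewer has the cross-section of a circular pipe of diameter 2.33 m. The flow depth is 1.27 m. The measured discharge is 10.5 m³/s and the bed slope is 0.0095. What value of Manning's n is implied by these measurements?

n = 0.0159

For a circular section of diameter D = 2.33 m at depth y = 1.27 m, the central angle is θ = 2 arccos(1 − 2y/D) = 3.322 rad. Then A = (D²/8)(θ − sin θ) = 2.376 m² and P = Dθ/2 = 3.87 m.
Hydraulic radius R = A/P = 2.376/3.87 = 0.614 m.
Rearranging Manning's equation: n = (1/Q) A R^(2/3) S^(1/2) = (1/10.5) × 2.376 × 0.614^(2/3) × √0.0095 = 0.0159.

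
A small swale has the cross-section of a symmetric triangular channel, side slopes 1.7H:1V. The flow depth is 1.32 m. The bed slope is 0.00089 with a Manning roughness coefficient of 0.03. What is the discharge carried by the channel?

Q = 2.02 m³/s

For a triangular section with side slope z = 1.7: A = zy² = 1.7×1.32² = 2.962 m²; P = 2y√(1+z²) = 2×1.32×1.972 = 5.207 m.
Hydraulic radius R = A/P = 2.962/5.207 = 0.5689 m.
Manning's equation: Q = (1/n) A R^(2/3) S^(1/2) = (1/0.03) × 2.962 × 0.5689^(2/3) × 0.00089^(1/2) = 2.02 m³/s.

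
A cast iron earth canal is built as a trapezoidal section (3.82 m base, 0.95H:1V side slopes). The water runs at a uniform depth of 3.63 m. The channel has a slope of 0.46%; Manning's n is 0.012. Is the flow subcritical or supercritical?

With bottom width b = 3.82 m and side slope z = 0.95: A = (b + zy)y = (3.82 + 0.95×3.63)×3.63 = 26.38 m²; P = b + 2y√(1+z²) = 3.82 + 2×3.63×1.379 = 13.83 m.
Hydraulic radius R = A/P = 26.38/13.83 = 1.907 m.
V = (1/n) R^(2/3) √S = (1/0.012) × 1.907^(2/3) × √0.0046 = 8.692 m/s. Hydraulic depth D_h = A/T = 26.38/10.72 = 2.462 m.
Froude number Fr = V/√(g·D_h) = 8.692/√(9.81×2.462) = 1.77, which is greater than 1, so the flow is supercritical.

supercritical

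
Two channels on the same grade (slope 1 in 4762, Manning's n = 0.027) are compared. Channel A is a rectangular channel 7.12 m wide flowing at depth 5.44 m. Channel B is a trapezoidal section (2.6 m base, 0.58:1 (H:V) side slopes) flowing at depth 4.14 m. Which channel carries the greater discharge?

channel A

Channel A: Flow area A = b·y = 7.12 × 5.44 = 38.73 m². Wetted perimeter P = b + 2y = 7.12 + 2×5.44 = 18 m. Hydraulic radius R = A/P = 38.73/18 = 2.152 m. Q_A = (1/0.027)·38.73·2.152^(2/3)·√0.00021 = 34.65 m³/s.
Channel B: With bottom width b = 2.6 m and side slope z = 0.58: A = (b + zy)y = (2.6 + 0.58×4.14)×4.14 = 20.7 m²; P = b + 2y√(1+z²) = 2.6 + 2×4.14×1.156 = 12.17 m. Hydraulic radius R = A/P = 20.7/12.17 = 1.701 m. Q_B = (1/0.027)·20.7·1.701^(2/3)·√0.00021 = 15.84 m³/s.
Q_A = 34.65 m³/s vs Q_B = 15.84 m³/s, so channel A carries more.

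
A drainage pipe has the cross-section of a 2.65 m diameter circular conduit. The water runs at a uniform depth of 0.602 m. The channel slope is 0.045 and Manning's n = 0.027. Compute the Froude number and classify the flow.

For a circular section of diameter D = 2.65 m at depth y = 0.602 m, the central angle is θ = 2 arccos(1 − 2y/D) = 1.987 rad. Then A = (D²/8)(θ − sin θ) = 0.9416 m² and P = Dθ/2 = 2.633 m.
Hydraulic radius R = A/P = 0.9416/2.633 = 0.3576 m.
V = (1/n) R^(2/3) √S = (1/0.027) × 0.3576^(2/3) × √0.045 = 3.958 m/s. Hydraulic depth D_h = A/T = 0.9416/2.221 = 0.424 m.
Froude number Fr = V/√(g·D_h) = 3.958/√(9.81×0.424) = 1.94, which is greater than 1, so the flow is supercritical.

supercritical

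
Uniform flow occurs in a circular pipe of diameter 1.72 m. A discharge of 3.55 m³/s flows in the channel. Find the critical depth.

At critical depth, Q² T / (g A³) = 1, i.e. A³/T = Q²/g = 3.55²/9.81 = 1.285.
Trying y = 1.07 m: A³/T = 2.103 — high.
Trying y = 0.941 m: A³/T = 1.286 — close enough.

y_c = 0.941 m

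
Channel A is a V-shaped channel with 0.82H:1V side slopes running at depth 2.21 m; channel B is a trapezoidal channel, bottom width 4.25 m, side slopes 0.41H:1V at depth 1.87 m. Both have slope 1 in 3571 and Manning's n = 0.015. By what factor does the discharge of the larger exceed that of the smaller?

3.22

Channel A: For a triangular section with side slope z = 0.82: A = zy² = 0.82×2.21² = 4.005 m²; P = 2y√(1+z²) = 2×2.21×1.293 = 5.716 m. Hydraulic radius R = A/P = 4.005/5.716 = 0.7007 m. Q_A = (1/0.015)·4.005·0.7007^(2/3)·√0.00028 = 3.525 m³/s.
Channel B: With bottom width b = 4.25 m and side slope z = 0.41: A = (b + zy)y = (4.25 + 0.41×1.87)×1.87 = 9.381 m²; P = b + 2y√(1+z²) = 4.25 + 2×1.87×1.081 = 8.292 m. Hydraulic radius R = A/P = 9.381/8.292 = 1.131 m. Q_B = (1/0.015)·9.381·1.131^(2/3)·√0.00028 = 11.36 m³/s.
The larger discharge is 11.36 m³/s and the smaller is 3.525 m³/s; the ratio is 3.22.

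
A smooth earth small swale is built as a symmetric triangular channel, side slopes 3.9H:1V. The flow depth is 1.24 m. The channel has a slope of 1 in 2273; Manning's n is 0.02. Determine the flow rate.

For a triangular section with side slope z = 3.9: A = zy² = 3.9×1.24² = 5.997 m²; P = 2y√(1+z²) = 2×1.24×4.026 = 9.985 m.
Hydraulic radius R = A/P = 5.997/9.985 = 0.6006 m.
Manning's equation: Q = (1/n) A R^(2/3) S^(1/2) = (1/0.02) × 5.997 × 0.6006^(2/3) × 0.0004399^(1/2) = 4.48 m³/s.

Q = 4.48 m³/s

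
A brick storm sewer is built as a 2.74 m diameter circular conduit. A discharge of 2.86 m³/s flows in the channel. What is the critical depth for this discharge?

y_c = 0.732 m

At critical depth, Q² T / (g A³) = 1, i.e. A³/T = Q²/g = 2.86²/9.81 = 0.8338.
At y = 0.525 m: A³/T = 0.2282 — low.
At y = 0.925 m: A³/T = 2.071 — high.
At y = 0.732 m: A³/T = 0.8359 — matches.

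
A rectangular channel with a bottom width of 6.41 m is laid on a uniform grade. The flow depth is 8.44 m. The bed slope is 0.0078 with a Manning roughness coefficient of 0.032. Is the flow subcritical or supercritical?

subcritical

Flow area A = b·y = 6.41 × 8.44 = 54.1 m². Wetted perimeter P = b + 2y = 6.41 + 2×8.44 = 23.29 m.
Hydraulic radius R = A/P = 54.1/23.29 = 2.323 m.
V = (1/n) R^(2/3) √S = (1/0.032) × 2.323^(2/3) × √0.0078 = 4.841 m/s. Hydraulic depth D_h = A/T = 54.1/6.41 = 8.44 m.
Froude number Fr = V/√(g·D_h) = 4.841/√(9.81×8.44) = 0.532, which is less than 1, so the flow is subcritical.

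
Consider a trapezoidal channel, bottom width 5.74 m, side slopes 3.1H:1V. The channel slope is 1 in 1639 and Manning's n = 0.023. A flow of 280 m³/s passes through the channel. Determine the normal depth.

y_n = 5.49 m

Manning's equation rearranged: A R^(2/3) = nQ / (1·√S) = 0.023 × 280 / (√0.0006101) = 260.7.
At y = 6.72 m: A R^(2/3) = 419.9 — over.
At y = 3.87 m: A R^(2/3) = 116.7 — short.
At y = 5.49 m: A R^(2/3) = 260.5 — matches.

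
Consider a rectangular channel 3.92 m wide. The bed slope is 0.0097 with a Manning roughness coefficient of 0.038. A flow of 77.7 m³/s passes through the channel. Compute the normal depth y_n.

y_n = 5.91 m

Manning's equation rearranged: A R^(2/3) = nQ / (1·√S) = 0.038 × 77.7 / (√0.0097) = 29.98.
Trying y = 7.32 m: A R^(2/3) = 38.37 — high.
Trying y = 4.75 m: A R^(2/3) = 23.16 — low.
Trying y = 5.91 m: A R^(2/3) = 29.98 — close enough.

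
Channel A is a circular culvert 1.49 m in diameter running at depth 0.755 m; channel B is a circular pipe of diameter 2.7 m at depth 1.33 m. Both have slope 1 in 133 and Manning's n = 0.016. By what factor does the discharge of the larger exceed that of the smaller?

4.65

Channel A: For a circular section of diameter D = 1.49 m at depth y = 0.755 m, the central angle is θ = 2 arccos(1 − 2y/D) = 3.168 rad. Then A = (D²/8)(θ − sin θ) = 0.8867 m² and P = Dθ/2 = 2.36 m. Hydraulic radius R = A/P = 0.8867/2.36 = 0.3757 m. Q_A = (1/0.016)·0.8867·0.3757^(2/3)·√0.007519 = 2.502 m³/s.
Channel B: For a circular section of diameter D = 2.7 m at depth y = 1.33 m, the central angle is θ = 2 arccos(1 − 2y/D) = 3.112 rad. Then A = (D²/8)(θ − sin θ) = 2.809 m² and P = Dθ/2 = 4.201 m. Hydraulic radius R = A/P = 2.809/4.201 = 0.6686 m. Q_B = (1/0.016)·2.809·0.6686^(2/3)·√0.007519 = 11.64 m³/s.
The larger discharge is 11.64 m³/s and the smaller is 2.502 m³/s; the ratio is 4.65.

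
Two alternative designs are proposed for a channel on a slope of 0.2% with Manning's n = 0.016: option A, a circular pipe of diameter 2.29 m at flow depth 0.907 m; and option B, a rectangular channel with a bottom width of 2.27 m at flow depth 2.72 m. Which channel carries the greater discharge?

channel B

Channel A: For a circular section of diameter D = 2.29 m at depth y = 0.907 m, the central angle is θ = 2 arccos(1 − 2y/D) = 2.723 rad. Then A = (D²/8)(θ − sin θ) = 1.518 m² and P = Dθ/2 = 3.118 m. Hydraulic radius R = A/P = 1.518/3.118 = 0.487 m. Q_A = (1/0.016)·1.518·0.487^(2/3)·√0.002 = 2.627 m³/s.
Channel B: Flow area A = b·y = 2.27 × 2.72 = 6.174 m². Wetted perimeter P = b + 2y = 2.27 + 2×2.72 = 7.71 m. Hydraulic radius R = A/P = 6.174/7.71 = 0.8008 m. Q_B = (1/0.016)·6.174·0.8008^(2/3)·√0.002 = 14.88 m³/s.
Q_A = 2.627 m³/s vs Q_B = 14.88 m³/s, so channel B carries more.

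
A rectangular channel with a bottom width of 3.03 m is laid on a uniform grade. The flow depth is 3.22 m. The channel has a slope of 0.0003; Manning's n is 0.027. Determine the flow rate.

Q = 6.38 m³/s

Flow area A = b·y = 3.03 × 3.22 = 9.757 m². Wetted perimeter P = b + 2y = 3.03 + 2×3.22 = 9.47 m.
Hydraulic radius R = A/P = 9.757/9.47 = 1.03 m.
Manning's equation: Q = (1/n) A R^(2/3) S^(1/2) = (1/0.027) × 9.757 × 1.03^(2/3) × 0.0003^(1/2) = 6.38 m³/s.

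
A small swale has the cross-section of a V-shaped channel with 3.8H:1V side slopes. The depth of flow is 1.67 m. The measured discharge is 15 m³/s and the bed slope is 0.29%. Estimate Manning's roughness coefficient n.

For a triangular section with side slope z = 3.8: A = zy² = 3.8×1.67² = 10.6 m²; P = 2y√(1+z²) = 2×1.67×3.929 = 13.12 m.
Hydraulic radius R = A/P = 10.6/13.12 = 0.8075 m.
Rearranging Manning's equation: n = (1/Q) A R^(2/3) S^(1/2) = (1/15) × 10.6 × 0.8075^(2/3) × √0.0029 = 0.033.

n = 0.033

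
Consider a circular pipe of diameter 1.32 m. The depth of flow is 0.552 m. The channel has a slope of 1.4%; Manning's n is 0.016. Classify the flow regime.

For a circular section of diameter D = 1.32 m at depth y = 0.552 m, the central angle is θ = 2 arccos(1 − 2y/D) = 2.813 rad. Then A = (D²/8)(θ − sin θ) = 0.5423 m² and P = Dθ/2 = 1.856 m.
Hydraulic radius R = A/P = 0.5423/1.856 = 0.2921 m.
V = (1/n) R^(2/3) √S = (1/0.016) × 0.2921^(2/3) × √0.014 = 3.256 m/s. Hydraulic depth D_h = A/T = 0.5423/1.302 = 0.4165 m.
Froude number Fr = V/√(g·D_h) = 3.256/√(9.81×0.4165) = 1.61, which is greater than 1, so the flow is supercritical.

supercritical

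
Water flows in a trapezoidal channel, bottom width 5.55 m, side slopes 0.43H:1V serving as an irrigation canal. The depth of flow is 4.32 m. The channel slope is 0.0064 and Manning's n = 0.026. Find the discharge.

With bottom width b = 5.55 m and side slope z = 0.43: A = (b + zy)y = (5.55 + 0.43×4.32)×4.32 = 32 m²; P = b + 2y√(1+z²) = 5.55 + 2×4.32×1.089 = 14.95 m.
Hydraulic radius R = A/P = 32/14.95 = 2.14 m.
Manning's equation: Q = (1/n) A R^(2/3) S^(1/2) = (1/0.026) × 32 × 2.14^(2/3) × 0.0064^(1/2) = 164 m³/s.

Q = 164 m³/s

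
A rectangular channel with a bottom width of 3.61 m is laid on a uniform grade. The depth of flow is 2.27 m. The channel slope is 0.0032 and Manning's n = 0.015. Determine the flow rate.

Q = 31 m³/s

Flow area A = b·y = 3.61 × 2.27 = 8.195 m². Wetted perimeter P = b + 2y = 3.61 + 2×2.27 = 8.15 m.
Hydraulic radius R = A/P = 8.195/8.15 = 1.005 m.
Manning's equation: Q = (1/n) A R^(2/3) S^(1/2) = (1/0.015) × 8.195 × 1.005^(2/3) × 0.0032^(1/2) = 31 m³/s.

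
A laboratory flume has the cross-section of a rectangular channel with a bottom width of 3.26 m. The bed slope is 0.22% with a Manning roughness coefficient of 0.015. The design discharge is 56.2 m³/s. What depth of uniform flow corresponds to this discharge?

y_n = 4.83 m

Manning's equation rearranged: A R^(2/3) = nQ / (1·√S) = 0.015 × 56.2 / (√0.0022) = 17.97.
Trying y = 3.67 m: A R^(2/3) = 12.97 — low.
Trying y = 4.83 m: A R^(2/3) = 17.97 — matches.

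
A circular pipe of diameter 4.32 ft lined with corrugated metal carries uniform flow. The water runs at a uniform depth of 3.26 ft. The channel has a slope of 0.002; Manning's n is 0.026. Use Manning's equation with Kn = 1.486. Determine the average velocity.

For a circular section of diameter D = 4.32 ft at depth y = 3.26 ft, the central angle is θ = 2 arccos(1 − 2y/D) = 4.21 rad. Then A = (D²/8)(θ − sin θ) = 11.87 ft² and P = Dθ/2 = 9.094 ft.
Hydraulic radius R = A/P = 11.87/9.094 = 1.305 ft.
From Manning's equation, V = (1.486/n) R^(2/3) S^(1/2) = (1.486/0.026) × 1.305^(2/3) × 0.002^(1/2) = 3.05 ft/s.

V = 3.05 ft/s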